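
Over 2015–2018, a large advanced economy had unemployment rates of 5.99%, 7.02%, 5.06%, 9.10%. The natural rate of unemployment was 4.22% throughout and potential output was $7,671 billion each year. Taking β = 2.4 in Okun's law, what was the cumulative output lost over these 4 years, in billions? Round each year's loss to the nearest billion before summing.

$1,894 billion

Year 2015: gap = -2.4 × (5.99 - 4.22) = -4.248%, loss ≈ 7671 × 4.248/100 ≈ 326.
Year 2016: gap = -2.4 × (7.02 - 4.22) = -6.72%, loss ≈ 7671 × 6.72/100 ≈ 515.
Year 2017: gap = -2.4 × (5.06 - 4.22) = -2.016%, loss ≈ 7671 × 2.016/100 ≈ 155.
Year 2018: gap = -2.4 × (9.1 - 4.22) = -11.712%, loss ≈ 7671 × 11.712/100 ≈ 898.
Total lost output = 326 + 515 + 155 + 898 = 1894 billion.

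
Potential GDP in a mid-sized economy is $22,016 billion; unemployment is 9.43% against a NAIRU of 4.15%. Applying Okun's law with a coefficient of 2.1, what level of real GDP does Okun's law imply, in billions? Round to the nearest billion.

$19,575 billion

Unemployment gap = 9.43 - 4.15 = 5.28 points, so the output gap is -2.1 × 5.28 = -11.088%.
Actual GDP = 22016 × (1 - 11.088/100) = 22016 × 0.88912 ≈ 19575 billion.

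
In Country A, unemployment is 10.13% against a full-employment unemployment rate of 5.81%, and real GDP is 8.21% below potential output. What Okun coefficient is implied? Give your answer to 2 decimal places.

Okun's law: output gap = -β × (u - u*).
-8.21 = -β × (10.13 - 5.81) = -β × 4.32, so β = 8.21/4.32 = 1.90.

β ≈ 1.90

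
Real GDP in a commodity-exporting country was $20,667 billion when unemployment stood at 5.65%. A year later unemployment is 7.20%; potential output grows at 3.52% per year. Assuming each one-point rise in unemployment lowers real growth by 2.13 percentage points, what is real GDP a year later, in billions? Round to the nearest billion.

$20,712 billion

Δu = 7.2 - 5.65 = 1.55 points.
Okun's law (growth form): g_Y = g_Y* - β × Δu = 3.52 - 2.13 × (1.55) = 3.52 - 3.3015 = 0.2185%.
Real GDP in the next year = 20667 × (1 + 0.2185/100) = 20667 × 1.002185 ≈ 20712 billion.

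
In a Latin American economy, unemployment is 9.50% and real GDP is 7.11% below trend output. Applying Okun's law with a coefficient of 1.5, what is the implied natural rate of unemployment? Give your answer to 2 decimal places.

From Okun's law, u - u* = -(output gap)/β = -(-7.11)/1.5 = 4.74 points.
So u* = 9.5 - 4.74 = 4.76%.

4.76%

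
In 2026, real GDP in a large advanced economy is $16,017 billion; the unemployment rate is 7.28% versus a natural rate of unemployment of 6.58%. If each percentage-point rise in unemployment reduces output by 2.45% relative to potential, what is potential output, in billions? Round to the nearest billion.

$16,296 billion

Unemployment gap = 7.28 - 6.58 = 0.7 points, so output gap = -2.45 × 0.7 = -1.715%.
Since Y = Y* × (1 + gap/100), Y* = 16017/0.98285 ≈ 16296 billion.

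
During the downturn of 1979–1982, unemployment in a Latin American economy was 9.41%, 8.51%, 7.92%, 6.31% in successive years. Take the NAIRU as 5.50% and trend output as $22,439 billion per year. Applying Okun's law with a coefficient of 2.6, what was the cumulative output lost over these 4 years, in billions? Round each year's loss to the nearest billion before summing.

Year 1979: gap = -2.6 × (9.41 - 5.5) = -10.166%, loss ≈ 22439 × 10.166/100 ≈ 2281.
Year 1980: gap = -2.6 × (8.51 - 5.5) = -7.826%, loss ≈ 22439 × 7.826/100 ≈ 1756.
Year 1981: gap = -2.6 × (7.92 - 5.5) = -6.292%, loss ≈ 22439 × 6.292/100 ≈ 1412.
Year 1982: gap = -2.6 × (6.31 - 5.5) = -2.106%, loss ≈ 22439 × 2.106/100 ≈ 473.
Total lost output = 2281 + 1756 + 1412 + 473 = 5922 billion.

$5,922 billion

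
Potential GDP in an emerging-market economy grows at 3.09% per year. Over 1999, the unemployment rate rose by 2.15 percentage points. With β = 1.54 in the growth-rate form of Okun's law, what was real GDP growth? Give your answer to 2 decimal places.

-0.22%

Growth-rate Okun's law: g_Y = g_Y* - β × Δu.
g_Y = 3.09 - 1.54 × (2.15) = 3.09 - 3.311 = -0.221%, i.e. -0.22% to 2 d.p.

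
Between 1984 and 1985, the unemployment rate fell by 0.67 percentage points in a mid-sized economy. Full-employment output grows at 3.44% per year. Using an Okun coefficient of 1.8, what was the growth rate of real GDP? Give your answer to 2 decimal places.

Growth-rate Okun's law: g_Y = g_Y* - β × Δu.
g_Y = 3.44 - 1.8 × (-0.67) = 3.44 + 1.206 = 4.646%, i.e. 4.65% to 2 d.p.

4.65%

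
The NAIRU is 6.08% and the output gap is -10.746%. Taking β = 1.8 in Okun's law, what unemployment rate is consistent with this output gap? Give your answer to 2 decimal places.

12.05%

From Okun's law, u - u* = -(output gap)/β = -(-10.746)/1.8 = 5.97 points.
So u = 6.08 + 5.97 = 12.05%.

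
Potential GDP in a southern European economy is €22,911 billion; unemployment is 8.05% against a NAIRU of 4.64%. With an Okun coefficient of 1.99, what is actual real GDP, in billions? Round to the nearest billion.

€21,356 billion

Unemployment gap = 8.05 - 4.64 = 3.41 points, so the output gap is -1.99 × 3.41 = -6.7859%.
Actual GDP = 22911 × (1 - 6.7859/100) = 22911 × 0.932141 ≈ 21356 billion.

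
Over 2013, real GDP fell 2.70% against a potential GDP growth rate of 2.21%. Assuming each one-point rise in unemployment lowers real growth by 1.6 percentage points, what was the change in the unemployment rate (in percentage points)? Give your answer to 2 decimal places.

3.07 percentage points

Growth-rate Okun's law: g_Y = g_Y* - β × Δu, so Δu = (g_Y* - g_Y)/β.
Δu = (2.21 + 2.7)/1.6 = 4.91/1.6 = 3.07 percentage points.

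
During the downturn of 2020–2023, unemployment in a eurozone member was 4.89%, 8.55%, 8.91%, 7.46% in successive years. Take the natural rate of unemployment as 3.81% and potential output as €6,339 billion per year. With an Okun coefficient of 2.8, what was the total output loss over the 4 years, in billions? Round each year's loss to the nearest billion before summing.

Year 2020: gap = -2.8 × (4.89 - 3.81) = -3.024%, loss ≈ 6339 × 3.024/100 ≈ 192.
Year 2021: gap = -2.8 × (8.55 - 3.81) = -13.272%, loss ≈ 6339 × 13.272/100 ≈ 841.
Year 2022: gap = -2.8 × (8.91 - 3.81) = -14.28%, loss ≈ 6339 × 14.28/100 ≈ 905.
Year 2023: gap = -2.8 × (7.46 - 3.81) = -10.22%, loss ≈ 6339 × 10.22/100 ≈ 648.
Total lost output = 192 + 841 + 905 + 648 = 2586 billion.

€2,586 billion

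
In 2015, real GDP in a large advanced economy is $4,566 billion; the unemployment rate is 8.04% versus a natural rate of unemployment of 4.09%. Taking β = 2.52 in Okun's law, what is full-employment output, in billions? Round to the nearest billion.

Unemployment gap = 8.04 - 4.09 = 3.95 points, so output gap = -2.52 × 3.95 = -9.954%.
Since Y = Y* × (1 + gap/100), Y* = 4566/0.90046 ≈ 5071 billion.

$5,071 billion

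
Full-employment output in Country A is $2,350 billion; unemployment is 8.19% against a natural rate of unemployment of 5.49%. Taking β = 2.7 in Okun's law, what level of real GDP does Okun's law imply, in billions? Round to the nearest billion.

$2,179 billion

Unemployment gap = 8.19 - 5.49 = 2.7 points, so the output gap is -2.7 × 2.7 = -7.29%.
Actual GDP = 2350 × (1 - 7.29/100) = 2350 × 0.9271 ≈ 2179 billion.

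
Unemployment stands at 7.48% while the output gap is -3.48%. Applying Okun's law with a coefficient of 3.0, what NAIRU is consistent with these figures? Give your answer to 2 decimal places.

6.32%

From Okun's law, u - u* = -(output gap)/β = -(-3.48)/3.0 = 1.16 points.
So u* = 7.48 - 1.16 = 6.32%.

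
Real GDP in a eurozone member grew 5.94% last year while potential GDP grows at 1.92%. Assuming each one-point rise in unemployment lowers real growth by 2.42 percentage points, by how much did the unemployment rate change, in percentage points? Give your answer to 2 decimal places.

Growth-rate Okun's law: g_Y = g_Y* - β × Δu, so Δu = (g_Y* - g_Y)/β.
Δu = (1.92 - 5.94)/2.42 = -4.02/2.42 = -1.66 percentage points.

-1.66 percentage points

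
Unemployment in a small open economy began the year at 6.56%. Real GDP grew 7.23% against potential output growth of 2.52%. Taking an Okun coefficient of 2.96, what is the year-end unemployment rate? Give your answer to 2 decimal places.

4.97%

Growth-rate Okun's law: g_Y = g_Y* - β × Δu, so Δu = (g_Y* - g_Y)/β.
Δu = (2.52 - 7.23)/2.96 = -4.71/2.96 = -1.59 percentage points.
Year-end unemployment = 6.56 - 1.59 = 4.97%.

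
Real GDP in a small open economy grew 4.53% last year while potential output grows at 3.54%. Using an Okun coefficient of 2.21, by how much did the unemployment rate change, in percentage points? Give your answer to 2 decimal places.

Growth-rate Okun's law: g_Y = g_Y* - β × Δu, so Δu = (g_Y* - g_Y)/β.
Δu = (3.54 - 4.53)/2.21 = -0.99/2.21 = -0.45 percentage points.

-0.45 percentage points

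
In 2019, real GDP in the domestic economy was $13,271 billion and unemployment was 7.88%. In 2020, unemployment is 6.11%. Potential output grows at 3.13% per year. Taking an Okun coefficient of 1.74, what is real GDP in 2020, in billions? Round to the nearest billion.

$14,095 billion

Δu = 6.11 - 7.88 = -1.77 points.
Okun's law (growth form): g_Y = g_Y* - β × Δu = 3.13 - 1.74 × (-1.77) = 3.13 + 3.0798 = 6.2098%.
Real GDP in the next year = 13271 × (1 + 6.2098/100) = 13271 × 1.062098 ≈ 14095 billion.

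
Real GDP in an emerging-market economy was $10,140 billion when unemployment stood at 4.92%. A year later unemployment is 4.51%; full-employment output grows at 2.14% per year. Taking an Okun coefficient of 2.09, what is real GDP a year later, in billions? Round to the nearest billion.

Δu = 4.51 - 4.92 = -0.41 points.
Okun's law (growth form): g_Y = g_Y* - β × Δu = 2.14 - 2.09 × (-0.41) = 2.14 + 0.8569 = 2.9969%.
Real GDP in the next year = 10140 × (1 + 2.9969/100) = 10140 × 1.029969 ≈ 10444 billion.

$10,444 billion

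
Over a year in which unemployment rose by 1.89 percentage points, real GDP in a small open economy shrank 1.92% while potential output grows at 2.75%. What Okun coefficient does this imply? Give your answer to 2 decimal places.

β ≈ 2.47

Growth form: g_Y = g_Y* - β × Δu, so β = (g_Y* - g_Y)/Δu.
β = (2.75 + 1.92)/1.89 = 4.67/1.89 = 2.47.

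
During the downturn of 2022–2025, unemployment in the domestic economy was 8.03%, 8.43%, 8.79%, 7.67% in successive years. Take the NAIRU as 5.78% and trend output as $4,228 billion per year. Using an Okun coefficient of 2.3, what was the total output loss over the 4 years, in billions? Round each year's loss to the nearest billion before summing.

$954 billion

Year 2022: gap = -2.3 × (8.03 - 5.78) = -5.175%, loss ≈ 4228 × 5.175/100 ≈ 219.
Year 2023: gap = -2.3 × (8.43 - 5.78) = -6.095%, loss ≈ 4228 × 6.095/100 ≈ 258.
Year 2024: gap = -2.3 × (8.79 - 5.78) = -6.923%, loss ≈ 4228 × 6.923/100 ≈ 293.
Year 2025: gap = -2.3 × (7.67 - 5.78) = -4.347%, loss ≈ 4228 × 4.347/100 ≈ 184.
Total lost output = 219 + 258 + 293 + 184 = 954 billion.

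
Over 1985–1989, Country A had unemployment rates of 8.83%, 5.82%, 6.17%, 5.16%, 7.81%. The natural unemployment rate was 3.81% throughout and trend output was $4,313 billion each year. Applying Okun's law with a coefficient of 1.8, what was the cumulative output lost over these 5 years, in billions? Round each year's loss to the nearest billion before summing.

Year 1985: gap = -1.8 × (8.83 - 3.81) = -9.036%, loss ≈ 4313 × 9.036/100 ≈ 390.
Year 1986: gap = -1.8 × (5.82 - 3.81) = -3.618%, loss ≈ 4313 × 3.618/100 ≈ 156.
Year 1987: gap = -1.8 × (6.17 - 3.81) = -4.248%, loss ≈ 4313 × 4.248/100 ≈ 183.
Year 1988: gap = -1.8 × (5.16 - 3.81) = -2.43%, loss ≈ 4313 × 2.43/100 ≈ 105.
Year 1989: gap = -1.8 × (7.81 - 3.81) = -7.2%, loss ≈ 4313 × 7.2/100 ≈ 311.
Total lost output = 390 + 156 + 183 + 105 + 311 = 1145 billion.

$1,145 billion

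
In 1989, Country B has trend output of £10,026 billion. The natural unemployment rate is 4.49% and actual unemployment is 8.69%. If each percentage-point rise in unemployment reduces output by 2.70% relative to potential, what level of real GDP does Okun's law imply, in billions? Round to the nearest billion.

£8,889 billion

Unemployment gap = 8.69 - 4.49 = 4.2 points, so the output gap is -2.7 × 4.2 = -11.34%.
Actual GDP = 10026 × (1 - 11.34/100) = 10026 × 0.8866 ≈ 8889 billion.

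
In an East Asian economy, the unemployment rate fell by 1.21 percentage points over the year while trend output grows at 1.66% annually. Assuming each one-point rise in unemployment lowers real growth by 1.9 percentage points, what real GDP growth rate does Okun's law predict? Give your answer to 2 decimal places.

Growth-rate Okun's law: g_Y = g_Y* - β × Δu.
g_Y = 1.66 - 1.9 × (-1.21) = 1.66 + 2.299 = 3.959%, i.e. 3.96% to 2 d.p.

3.96%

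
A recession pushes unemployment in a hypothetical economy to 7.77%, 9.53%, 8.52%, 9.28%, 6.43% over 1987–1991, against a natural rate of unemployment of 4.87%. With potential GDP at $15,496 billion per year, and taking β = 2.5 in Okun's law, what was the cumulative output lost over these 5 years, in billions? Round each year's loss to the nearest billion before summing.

Year 1987: gap = -2.5 × (7.77 - 4.87) = -7.25%, loss ≈ 15496 × 7.25/100 ≈ 1123.
Year 1988: gap = -2.5 × (9.53 - 4.87) = -11.65%, loss ≈ 15496 × 11.65/100 ≈ 1805.
Year 1989: gap = -2.5 × (8.52 - 4.87) = -9.125%, loss ≈ 15496 × 9.125/100 ≈ 1414.
Year 1990: gap = -2.5 × (9.28 - 4.87) = -11.025%, loss ≈ 15496 × 11.025/100 ≈ 1708.
Year 1991: gap = -2.5 × (6.43 - 4.87) = -3.9%, loss ≈ 15496 × 3.9/100 ≈ 604.
Total lost output = 1123 + 1805 + 1414 + 1708 + 604 = 6654 billion.

$6,654 billion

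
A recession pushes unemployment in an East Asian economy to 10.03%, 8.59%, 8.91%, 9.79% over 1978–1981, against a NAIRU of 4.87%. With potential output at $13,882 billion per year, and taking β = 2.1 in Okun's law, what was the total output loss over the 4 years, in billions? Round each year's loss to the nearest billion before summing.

$5,200 billion

Year 1978: gap = -2.1 × (10.03 - 4.87) = -10.836%, loss ≈ 13882 × 10.836/100 ≈ 1504.
Year 1979: gap = -2.1 × (8.59 - 4.87) = -7.812%, loss ≈ 13882 × 7.812/100 ≈ 1084.
Year 1980: gap = -2.1 × (8.91 - 4.87) = -8.484%, loss ≈ 13882 × 8.484/100 ≈ 1178.
Year 1981: gap = -2.1 × (9.79 - 4.87) = -10.332%, loss ≈ 13882 × 10.332/100 ≈ 1434.
Total lost output = 1504 + 1084 + 1178 + 1434 = 5200 billion.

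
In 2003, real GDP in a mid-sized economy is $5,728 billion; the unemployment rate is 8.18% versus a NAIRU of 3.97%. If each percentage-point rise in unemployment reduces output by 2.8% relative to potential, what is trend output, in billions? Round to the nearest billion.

$6,493 billion

Unemployment gap = 8.18 - 3.97 = 4.21 points, so output gap = -2.8 × 4.21 = -11.788%.
Since Y = Y* × (1 + gap/100), Y* = 5728/0.88212 ≈ 6493 billion.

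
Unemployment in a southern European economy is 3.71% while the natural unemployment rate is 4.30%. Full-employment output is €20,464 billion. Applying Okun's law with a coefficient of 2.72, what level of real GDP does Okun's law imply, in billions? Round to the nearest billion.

Unemployment gap = 3.71 - 4.3 = -0.59 points, so the output gap is -2.72 × (-0.59) = 1.6048%.
Actual GDP = 20464 × (1 + 1.6048/100) = 20464 × 1.016048 ≈ 20792 billion.

€20,792 billion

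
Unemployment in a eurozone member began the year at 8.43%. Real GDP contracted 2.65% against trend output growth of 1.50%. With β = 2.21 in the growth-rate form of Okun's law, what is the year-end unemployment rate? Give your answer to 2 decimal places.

10.31%

Growth-rate Okun's law: g_Y = g_Y* - β × Δu, so Δu = (g_Y* - g_Y)/β.
Δu = (1.5 + 2.65)/2.21 = 4.15/2.21 = 1.88 percentage points.
Year-end unemployment = 8.43 + 1.88 = 10.31%.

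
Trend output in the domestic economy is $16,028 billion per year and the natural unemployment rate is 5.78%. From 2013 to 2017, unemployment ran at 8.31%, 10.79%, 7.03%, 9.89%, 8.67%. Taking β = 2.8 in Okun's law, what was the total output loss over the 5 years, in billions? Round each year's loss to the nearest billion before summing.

$7,086 billion

Year 2013: gap = -2.8 × (8.31 - 5.78) = -7.084%, loss ≈ 16028 × 7.084/100 ≈ 1135.
Year 2014: gap = -2.8 × (10.79 - 5.78) = -14.028%, loss ≈ 16028 × 14.028/100 ≈ 2248.
Year 2015: gap = -2.8 × (7.03 - 5.78) = -3.5%, loss ≈ 16028 × 3.5/100 ≈ 561.
Year 2016: gap = -2.8 × (9.89 - 5.78) = -11.508%, loss ≈ 16028 × 11.508/100 ≈ 1845.
Year 2017: gap = -2.8 × (8.67 - 5.78) = -8.092%, loss ≈ 16028 × 8.092/100 ≈ 1297.
Total lost output = 1135 + 2248 + 561 + 1845 + 1297 = 7086 billion.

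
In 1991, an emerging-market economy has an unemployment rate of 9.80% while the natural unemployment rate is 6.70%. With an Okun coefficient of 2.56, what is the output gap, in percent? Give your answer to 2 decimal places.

-7.94%

The unemployment gap is 9.8 - 6.7 = 3.1 percentage points.
Okun's law gives an output gap of -2.56 × 3.1 = -7.936%, i.e. 7.94% below potential.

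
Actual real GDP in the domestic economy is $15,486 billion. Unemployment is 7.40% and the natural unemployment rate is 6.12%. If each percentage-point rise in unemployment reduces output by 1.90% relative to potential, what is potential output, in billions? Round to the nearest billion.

Unemployment gap = 7.4 - 6.12 = 1.28 points, so output gap = -1.9 × 1.28 = -2.432%.
Since Y = Y* × (1 + gap/100), Y* = 15486/0.97568 ≈ 15872 billion.

$15,872 billion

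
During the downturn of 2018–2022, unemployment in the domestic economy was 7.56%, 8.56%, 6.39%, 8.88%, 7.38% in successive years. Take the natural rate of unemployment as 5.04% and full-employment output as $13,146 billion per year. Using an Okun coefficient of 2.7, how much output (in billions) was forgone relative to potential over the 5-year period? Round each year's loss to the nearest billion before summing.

$4,816 billion

Year 2018: gap = -2.7 × (7.56 - 5.04) = -6.804%, loss ≈ 13146 × 6.804/100 ≈ 894.
Year 2019: gap = -2.7 × (8.56 - 5.04) = -9.504%, loss ≈ 13146 × 9.504/100 ≈ 1249.
Year 2020: gap = -2.7 × (6.39 - 5.04) = -3.645%, loss ≈ 13146 × 3.645/100 ≈ 479.
Year 2021: gap = -2.7 × (8.88 - 5.04) = -10.368%, loss ≈ 13146 × 10.368/100 ≈ 1363.
Year 2022: gap = -2.7 × (7.38 - 5.04) = -6.318%, loss ≈ 13146 × 6.318/100 ≈ 831.
Total lost output = 894 + 1249 + 479 + 1363 + 831 = 4816 billion.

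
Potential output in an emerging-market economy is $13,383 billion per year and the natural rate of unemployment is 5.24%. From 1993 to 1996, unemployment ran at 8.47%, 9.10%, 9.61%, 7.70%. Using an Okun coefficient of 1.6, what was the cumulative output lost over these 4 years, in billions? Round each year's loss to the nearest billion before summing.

$2,982 billion

Year 1993: gap = -1.6 × (8.47 - 5.24) = -5.168%, loss ≈ 13383 × 5.168/100 ≈ 692.
Year 1994: gap = -1.6 × (9.1 - 5.24) = -6.176%, loss ≈ 13383 × 6.176/100 ≈ 827.
Year 1995: gap = -1.6 × (9.61 - 5.24) = -6.992%, loss ≈ 13383 × 6.992/100 ≈ 936.
Year 1996: gap = -1.6 × (7.7 - 5.24) = -3.936%, loss ≈ 13383 × 3.936/100 ≈ 527.
Total lost output = 692 + 827 + 936 + 527 = 2982 billion.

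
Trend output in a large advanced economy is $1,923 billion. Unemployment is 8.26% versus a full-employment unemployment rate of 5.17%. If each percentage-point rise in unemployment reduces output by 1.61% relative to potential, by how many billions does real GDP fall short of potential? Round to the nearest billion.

$96 billion

Output gap = -1.61 × (8.26 - 5.17) = -1.61 × 3.09 = -4.9749%.
Actual GDP ≈ 1923 × 0.950251 ≈ 1827 billion, so the shortfall is 1923 - 1827 = 96 billion.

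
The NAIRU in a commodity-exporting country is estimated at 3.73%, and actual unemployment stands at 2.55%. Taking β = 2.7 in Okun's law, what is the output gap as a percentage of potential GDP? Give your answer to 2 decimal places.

3.19%

The unemployment gap is 2.55 - 3.73 = -1.18 percentage points.
Okun's law gives an output gap of -2.7 × (-1.18) = 3.186%, i.e. 3.19% above potential.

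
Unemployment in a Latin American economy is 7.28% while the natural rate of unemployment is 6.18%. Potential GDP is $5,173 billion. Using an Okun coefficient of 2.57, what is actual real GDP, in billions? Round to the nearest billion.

Unemployment gap = 7.28 - 6.18 = 1.1 points, so the output gap is -2.57 × 1.1 = -2.827%.
Actual GDP = 5173 × (1 - 2.827/100) = 5173 × 0.97173 ≈ 5027 billion.

$5,027 billion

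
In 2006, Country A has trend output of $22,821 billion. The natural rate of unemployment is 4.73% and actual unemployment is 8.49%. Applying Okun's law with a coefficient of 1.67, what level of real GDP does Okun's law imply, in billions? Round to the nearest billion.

Unemployment gap = 8.49 - 4.73 = 3.76 points, so the output gap is -1.67 × 3.76 = -6.2792%.
Actual GDP = 22821 × (1 - 6.2792/100) = 22821 × 0.937208 ≈ 21388 billion.

$21,388 billion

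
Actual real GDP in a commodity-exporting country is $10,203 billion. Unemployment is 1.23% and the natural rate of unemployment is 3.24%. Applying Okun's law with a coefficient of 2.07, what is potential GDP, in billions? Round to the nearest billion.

Unemployment gap = 1.23 - 3.24 = -2.01 points, so output gap = -2.07 × (-2.01) = 4.1607%.
Since Y = Y* × (1 + gap/100), Y* = 10203/1.041607 ≈ 9795 billion.

$9,795 billion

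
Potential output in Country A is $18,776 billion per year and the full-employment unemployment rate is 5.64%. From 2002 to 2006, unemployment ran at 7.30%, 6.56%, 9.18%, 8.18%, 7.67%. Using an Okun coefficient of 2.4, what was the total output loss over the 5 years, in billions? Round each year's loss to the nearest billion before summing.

$4,818 billion

Year 2002: gap = -2.4 × (7.3 - 5.64) = -3.984%, loss ≈ 18776 × 3.984/100 ≈ 748.
Year 2003: gap = -2.4 × (6.56 - 5.64) = -2.208%, loss ≈ 18776 × 2.208/100 ≈ 415.
Year 2004: gap = -2.4 × (9.18 - 5.64) = -8.496%, loss ≈ 18776 × 8.496/100 ≈ 1595.
Year 2005: gap = -2.4 × (8.18 - 5.64) = -6.096%, loss ≈ 18776 × 6.096/100 ≈ 1145.
Year 2006: gap = -2.4 × (7.67 - 5.64) = -4.872%, loss ≈ 18776 × 4.872/100 ≈ 915.
Total lost output = 748 + 415 + 1595 + 1145 + 915 = 4818 billion.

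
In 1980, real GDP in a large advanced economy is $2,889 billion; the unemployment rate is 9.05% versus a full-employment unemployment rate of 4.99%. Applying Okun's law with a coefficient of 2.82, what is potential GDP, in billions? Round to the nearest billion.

Unemployment gap = 9.05 - 4.99 = 4.06 points, so output gap = -2.82 × 4.06 = -11.4492%.
Since Y = Y* × (1 + gap/100), Y* = 2889/0.885508 ≈ 3263 billion.

$3,263 billion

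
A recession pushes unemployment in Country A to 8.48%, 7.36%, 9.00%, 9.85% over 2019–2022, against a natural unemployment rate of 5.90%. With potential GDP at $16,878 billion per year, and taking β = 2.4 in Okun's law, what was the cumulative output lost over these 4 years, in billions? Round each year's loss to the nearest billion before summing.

Year 2019: gap = -2.4 × (8.48 - 5.9) = -6.192%, loss ≈ 16878 × 6.192/100 ≈ 1045.
Year 2020: gap = -2.4 × (7.36 - 5.9) = -3.504%, loss ≈ 16878 × 3.504/100 ≈ 591.
Year 2021: gap = -2.4 × (9 - 5.9) = -7.44%, loss ≈ 16878 × 7.44/100 ≈ 1256.
Year 2022: gap = -2.4 × (9.85 - 5.9) = -9.48%, loss ≈ 16878 × 9.48/100 ≈ 1600.
Total lost output = 1045 + 591 + 1256 + 1600 = 4492 billion.

$4,492 billion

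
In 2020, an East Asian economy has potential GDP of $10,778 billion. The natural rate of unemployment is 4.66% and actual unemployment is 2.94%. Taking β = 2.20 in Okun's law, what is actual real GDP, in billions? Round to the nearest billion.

$11,186 billion

Unemployment gap = 2.94 - 4.66 = -1.72 points, so the output gap is -2.2 × (-1.72) = 3.784%.
Actual GDP = 10778 × (1 + 3.784/100) = 10778 × 1.03784 ≈ 11186 billion.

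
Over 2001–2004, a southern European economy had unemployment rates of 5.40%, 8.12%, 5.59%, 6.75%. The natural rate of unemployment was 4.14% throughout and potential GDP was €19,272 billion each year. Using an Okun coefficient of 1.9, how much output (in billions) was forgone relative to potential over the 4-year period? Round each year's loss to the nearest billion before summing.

Year 2001: gap = -1.9 × (5.4 - 4.14) = -2.394%, loss ≈ 19272 × 2.394/100 ≈ 461.
Year 2002: gap = -1.9 × (8.12 - 4.14) = -7.562%, loss ≈ 19272 × 7.562/100 ≈ 1457.
Year 2003: gap = -1.9 × (5.59 - 4.14) = -2.755%, loss ≈ 19272 × 2.755/100 ≈ 531.
Year 2004: gap = -1.9 × (6.75 - 4.14) = -4.959%, loss ≈ 19272 × 4.959/100 ≈ 956.
Total lost output = 461 + 1457 + 531 + 956 = 3405 billion.

€3,405 billion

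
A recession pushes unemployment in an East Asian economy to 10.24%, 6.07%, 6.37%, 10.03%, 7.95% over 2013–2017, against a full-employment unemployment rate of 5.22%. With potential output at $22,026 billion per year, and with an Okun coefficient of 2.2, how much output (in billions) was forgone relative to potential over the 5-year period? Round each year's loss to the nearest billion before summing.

Year 2013: gap = -2.2 × (10.24 - 5.22) = -11.044%, loss ≈ 22026 × 11.044/100 ≈ 2433.
Year 2014: gap = -2.2 × (6.07 - 5.22) = -1.87%, loss ≈ 22026 × 1.87/100 ≈ 412.
Year 2015: gap = -2.2 × (6.37 - 5.22) = -2.53%, loss ≈ 22026 × 2.53/100 ≈ 557.
Year 2016: gap = -2.2 × (10.03 - 5.22) = -10.582%, loss ≈ 22026 × 10.582/100 ≈ 2331.
Year 2017: gap = -2.2 × (7.95 - 5.22) = -6.006%, loss ≈ 22026 × 6.006/100 ≈ 1323.
Total lost output = 2433 + 412 + 557 + 2331 + 1323 = 7056 billion.

$7,056 billion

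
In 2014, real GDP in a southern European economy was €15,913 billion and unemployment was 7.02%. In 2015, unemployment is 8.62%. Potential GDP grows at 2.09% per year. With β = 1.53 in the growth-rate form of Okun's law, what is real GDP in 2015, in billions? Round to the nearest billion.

€15,856 billion

Δu = 8.62 - 7.02 = 1.6 points.
Okun's law (growth form): g_Y = g_Y* - β × Δu = 2.09 - 1.53 × (1.60) = 2.09 - 2.448 = -0.358%.
Real GDP in the next year = 15913 × (1 - 0.358/100) = 15913 × 0.99642 ≈ 15856 billion.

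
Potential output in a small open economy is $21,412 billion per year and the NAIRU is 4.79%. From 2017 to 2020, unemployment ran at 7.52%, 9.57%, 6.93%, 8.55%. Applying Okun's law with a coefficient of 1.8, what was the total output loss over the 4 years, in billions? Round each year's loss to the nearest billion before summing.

$5,168 billion

Year 2017: gap = -1.8 × (7.52 - 4.79) = -4.914%, loss ≈ 21412 × 4.914/100 ≈ 1052.
Year 2018: gap = -1.8 × (9.57 - 4.79) = -8.604%, loss ≈ 21412 × 8.604/100 ≈ 1842.
Year 2019: gap = -1.8 × (6.93 - 4.79) = -3.852%, loss ≈ 21412 × 3.852/100 ≈ 825.
Year 2020: gap = -1.8 × (8.55 - 4.79) = -6.768%, loss ≈ 21412 × 6.768/100 ≈ 1449.
Total lost output = 1052 + 1842 + 825 + 1449 = 5168 billion.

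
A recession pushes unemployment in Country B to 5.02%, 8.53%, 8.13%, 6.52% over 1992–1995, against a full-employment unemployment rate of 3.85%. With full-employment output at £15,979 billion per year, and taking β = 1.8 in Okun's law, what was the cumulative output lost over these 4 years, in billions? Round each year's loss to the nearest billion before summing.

Year 1992: gap = -1.8 × (5.02 - 3.85) = -2.106%, loss ≈ 15979 × 2.106/100 ≈ 337.
Year 1993: gap = -1.8 × (8.53 - 3.85) = -8.424%, loss ≈ 15979 × 8.424/100 ≈ 1346.
Year 1994: gap = -1.8 × (8.13 - 3.85) = -7.704%, loss ≈ 15979 × 7.704/100 ≈ 1231.
Year 1995: gap = -1.8 × (6.52 - 3.85) = -4.806%, loss ≈ 15979 × 4.806/100 ≈ 768.
Total lost output = 337 + 1346 + 1231 + 768 = 3682 billion.

£3,682 billion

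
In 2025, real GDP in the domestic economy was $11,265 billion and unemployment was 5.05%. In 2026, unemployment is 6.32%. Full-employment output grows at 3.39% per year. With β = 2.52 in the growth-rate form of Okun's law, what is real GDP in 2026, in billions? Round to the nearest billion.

$11,286 billion

Δu = 6.32 - 5.05 = 1.27 points.
Okun's law (growth form): g_Y = g_Y* - β × Δu = 3.39 - 2.52 × (1.27) = 3.39 - 3.2004 = 0.1896%.
Real GDP in the next year = 11265 × (1 + 0.1896/100) = 11265 × 1.001896 ≈ 11286 billion.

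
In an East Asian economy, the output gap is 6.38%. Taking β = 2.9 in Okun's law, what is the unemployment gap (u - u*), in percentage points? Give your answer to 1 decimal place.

Okun's law: output gap = -β × (u - u*), so u - u* = -(output gap)/β.
u - u* = -(6.38)/2.9 = -2.2 percentage points.

-2.2 percentage points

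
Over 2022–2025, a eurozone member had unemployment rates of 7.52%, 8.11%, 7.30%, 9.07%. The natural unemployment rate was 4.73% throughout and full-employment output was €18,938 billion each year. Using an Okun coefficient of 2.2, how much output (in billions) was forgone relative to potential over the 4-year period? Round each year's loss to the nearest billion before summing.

€5,449 billion

Year 2022: gap = -2.2 × (7.52 - 4.73) = -6.138%, loss ≈ 18938 × 6.138/100 ≈ 1162.
Year 2023: gap = -2.2 × (8.11 - 4.73) = -7.436%, loss ≈ 18938 × 7.436/100 ≈ 1408.
Year 2024: gap = -2.2 × (7.3 - 4.73) = -5.654%, loss ≈ 18938 × 5.654/100 ≈ 1071.
Year 2025: gap = -2.2 × (9.07 - 4.73) = -9.548%, loss ≈ 18938 × 9.548/100 ≈ 1808.
Total lost output = 1162 + 1408 + 1071 + 1808 = 5449 billion.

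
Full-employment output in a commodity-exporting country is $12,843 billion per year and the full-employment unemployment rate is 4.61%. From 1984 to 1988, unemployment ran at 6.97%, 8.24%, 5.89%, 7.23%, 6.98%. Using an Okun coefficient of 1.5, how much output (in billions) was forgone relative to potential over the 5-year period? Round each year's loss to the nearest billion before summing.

$2,363 billion

Year 1984: gap = -1.5 × (6.97 - 4.61) = -3.54%, loss ≈ 12843 × 3.54/100 ≈ 455.
Year 1985: gap = -1.5 × (8.24 - 4.61) = -5.445%, loss ≈ 12843 × 5.445/100 ≈ 699.
Year 1986: gap = -1.5 × (5.89 - 4.61) = -1.92%, loss ≈ 12843 × 1.92/100 ≈ 247.
Year 1987: gap = -1.5 × (7.23 - 4.61) = -3.93%, loss ≈ 12843 × 3.93/100 ≈ 505.
Year 1988: gap = -1.5 × (6.98 - 4.61) = -3.555%, loss ≈ 12843 × 3.555/100 ≈ 457.
Total lost output = 455 + 699 + 247 + 505 + 457 = 2363 billion.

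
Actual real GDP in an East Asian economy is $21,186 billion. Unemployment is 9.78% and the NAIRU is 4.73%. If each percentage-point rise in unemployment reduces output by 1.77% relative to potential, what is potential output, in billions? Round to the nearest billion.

$23,266 billion

Unemployment gap = 9.78 - 4.73 = 5.05 points, so output gap = -1.77 × 5.05 = -8.9385%.
Since Y = Y* × (1 + gap/100), Y* = 21186/0.910615 ≈ 23266 billion.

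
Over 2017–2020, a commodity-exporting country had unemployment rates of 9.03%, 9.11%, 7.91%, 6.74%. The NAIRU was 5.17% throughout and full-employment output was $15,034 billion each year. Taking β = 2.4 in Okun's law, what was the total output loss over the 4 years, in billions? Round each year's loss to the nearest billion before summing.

$4,370 billion

Year 2017: gap = -2.4 × (9.03 - 5.17) = -9.264%, loss ≈ 15034 × 9.264/100 ≈ 1393.
Year 2018: gap = -2.4 × (9.11 - 5.17) = -9.456%, loss ≈ 15034 × 9.456/100 ≈ 1422.
Year 2019: gap = -2.4 × (7.91 - 5.17) = -6.576%, loss ≈ 15034 × 6.576/100 ≈ 989.
Year 2020: gap = -2.4 × (6.74 - 5.17) = -3.768%, loss ≈ 15034 × 3.768/100 ≈ 566.
Total lost output = 1393 + 1422 + 989 + 566 = 4370 billion.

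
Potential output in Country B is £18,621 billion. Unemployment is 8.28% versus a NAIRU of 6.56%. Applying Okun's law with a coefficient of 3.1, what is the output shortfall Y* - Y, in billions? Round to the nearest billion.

Output gap = -3.1 × (8.28 - 6.56) = -3.1 × 1.72 = -5.332%.
Actual GDP ≈ 18621 × 0.94668 ≈ 17628 billion, so the shortfall is 18621 - 17628 = 993 billion.

£993 billion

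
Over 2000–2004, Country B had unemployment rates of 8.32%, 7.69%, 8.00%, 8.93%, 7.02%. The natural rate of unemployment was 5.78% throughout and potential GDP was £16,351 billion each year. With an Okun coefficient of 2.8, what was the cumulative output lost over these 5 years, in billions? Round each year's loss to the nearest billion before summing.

£5,063 billion

Year 2000: gap = -2.8 × (8.32 - 5.78) = -7.112%, loss ≈ 16351 × 7.112/100 ≈ 1163.
Year 2001: gap = -2.8 × (7.69 - 5.78) = -5.348%, loss ≈ 16351 × 5.348/100 ≈ 874.
Year 2002: gap = -2.8 × (8 - 5.78) = -6.216%, loss ≈ 16351 × 6.216/100 ≈ 1016.
Year 2003: gap = -2.8 × (8.93 - 5.78) = -8.82%, loss ≈ 16351 × 8.82/100 ≈ 1442.
Year 2004: gap = -2.8 × (7.02 - 5.78) = -3.472%, loss ≈ 16351 × 3.472/100 ≈ 568.
Total lost output = 1163 + 874 + 1016 + 1442 + 568 = 5063 billion.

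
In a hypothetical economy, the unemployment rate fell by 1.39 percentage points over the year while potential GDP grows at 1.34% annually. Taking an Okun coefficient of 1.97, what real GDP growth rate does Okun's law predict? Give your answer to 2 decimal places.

Growth-rate Okun's law: g_Y = g_Y* - β × Δu.
g_Y = 1.34 - 1.97 × (-1.39) = 1.34 + 2.7383 = 4.0783%, i.e. 4.08% to 2 d.p.

4.08%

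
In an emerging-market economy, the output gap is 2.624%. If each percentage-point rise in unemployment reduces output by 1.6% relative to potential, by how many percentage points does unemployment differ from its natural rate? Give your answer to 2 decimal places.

-1.64 percentage points

Okun's law: output gap = -β × (u - u*), so u - u* = -(output gap)/β.
u - u* = -(2.624)/1.6 = -1.64 percentage points.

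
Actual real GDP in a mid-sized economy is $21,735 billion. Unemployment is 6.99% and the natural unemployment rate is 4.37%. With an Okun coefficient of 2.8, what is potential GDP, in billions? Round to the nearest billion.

Unemployment gap = 6.99 - 4.37 = 2.62 points, so output gap = -2.8 × 2.62 = -7.336%.
Since Y = Y* × (1 + gap/100), Y* = 21735/0.92664 ≈ 23456 billion.

$23,456 billion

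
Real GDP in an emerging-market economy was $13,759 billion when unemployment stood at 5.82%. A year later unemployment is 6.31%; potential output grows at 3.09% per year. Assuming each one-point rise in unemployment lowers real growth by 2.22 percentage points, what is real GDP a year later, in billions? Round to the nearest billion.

Δu = 6.31 - 5.82 = 0.49 points.
Okun's law (growth form): g_Y = g_Y* - β × Δu = 3.09 - 2.22 × (0.49) = 3.09 - 1.0878 = 2.0022%.
Real GDP in the next year = 13759 × (1 + 2.0022/100) = 13759 × 1.020022 ≈ 14034 billion.

$14,034 billion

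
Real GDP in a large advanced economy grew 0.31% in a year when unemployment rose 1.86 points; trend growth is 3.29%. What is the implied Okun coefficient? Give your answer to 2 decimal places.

Growth form: g_Y = g_Y* - β × Δu, so β = (g_Y* - g_Y)/Δu.
β = (3.29 - 0.31)/1.86 = 2.98/1.86 = 1.60.

β ≈ 1.60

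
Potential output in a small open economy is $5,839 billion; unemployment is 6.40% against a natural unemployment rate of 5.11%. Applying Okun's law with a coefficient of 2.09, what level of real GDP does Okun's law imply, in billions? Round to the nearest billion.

$5,682 billion

Unemployment gap = 6.4 - 5.11 = 1.29 points, so the output gap is -2.09 × 1.29 = -2.6961%.
Actual GDP = 5839 × (1 - 2.6961/100) = 5839 × 0.973039 ≈ 5682 billion.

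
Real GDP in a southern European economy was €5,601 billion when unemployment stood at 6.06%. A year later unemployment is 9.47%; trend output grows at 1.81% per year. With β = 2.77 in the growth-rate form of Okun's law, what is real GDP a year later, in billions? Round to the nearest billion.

€5,173 billion

Δu = 9.47 - 6.06 = 3.41 points.
Okun's law (growth form): g_Y = g_Y* - β × Δu = 1.81 - 2.77 × (3.41) = 1.81 - 9.4457 = -7.6357%.
Real GDP in the next year = 5601 × (1 - 7.6357/100) = 5601 × 0.923643 ≈ 5173 billion.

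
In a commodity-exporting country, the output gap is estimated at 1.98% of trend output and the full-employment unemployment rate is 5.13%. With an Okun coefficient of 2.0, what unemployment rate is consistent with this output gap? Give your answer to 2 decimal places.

From Okun's law, u - u* = -(output gap)/β = -(1.98)/2.0 = -0.99 points.
So u = 5.13 - 0.99 = 4.14%.

4.14%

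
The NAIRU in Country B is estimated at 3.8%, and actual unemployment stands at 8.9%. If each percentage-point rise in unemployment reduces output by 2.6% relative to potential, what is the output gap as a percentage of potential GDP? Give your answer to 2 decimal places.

-13.26%

The unemployment gap is 8.9 - 3.8 = 5.1 percentage points.
Okun's law gives an output gap of -2.6 × 5.1 = -13.26%, i.e. 13.26% below potential.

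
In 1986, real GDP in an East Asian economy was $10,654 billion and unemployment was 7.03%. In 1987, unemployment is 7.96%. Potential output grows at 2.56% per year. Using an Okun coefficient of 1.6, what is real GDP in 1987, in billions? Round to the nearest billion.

Δu = 7.96 - 7.03 = 0.93 points.
Okun's law (growth form): g_Y = g_Y* - β × Δu = 2.56 - 1.6 × (0.93) = 2.56 - 1.488 = 1.072%.
Real GDP in the next year = 10654 × (1 + 1.072/100) = 10654 × 1.01072 ≈ 10768 billion.

$10,768 billion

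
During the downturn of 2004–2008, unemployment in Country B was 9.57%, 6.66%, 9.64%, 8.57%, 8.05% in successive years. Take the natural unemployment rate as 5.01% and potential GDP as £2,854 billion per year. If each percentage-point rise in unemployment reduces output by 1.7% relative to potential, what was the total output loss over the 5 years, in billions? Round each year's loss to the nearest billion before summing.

£846 billion

Year 2004: gap = -1.7 × (9.57 - 5.01) = -7.752%, loss ≈ 2854 × 7.752/100 ≈ 221.
Year 2005: gap = -1.7 × (6.66 - 5.01) = -2.805%, loss ≈ 2854 × 2.805/100 ≈ 80.
Year 2006: gap = -1.7 × (9.64 - 5.01) = -7.871%, loss ≈ 2854 × 7.871/100 ≈ 225.
Year 2007: gap = -1.7 × (8.57 - 5.01) = -6.052%, loss ≈ 2854 × 6.052/100 ≈ 173.
Year 2008: gap = -1.7 × (8.05 - 5.01) = -5.168%, loss ≈ 2854 × 5.168/100 ≈ 147.
Total lost output = 221 + 80 + 225 + 173 + 147 = 846 billion.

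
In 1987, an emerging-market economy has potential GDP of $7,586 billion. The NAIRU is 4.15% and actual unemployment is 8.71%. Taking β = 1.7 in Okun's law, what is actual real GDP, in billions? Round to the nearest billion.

Unemployment gap = 8.71 - 4.15 = 4.56 points, so the output gap is -1.7 × 4.56 = -7.752%.
Actual GDP = 7586 × (1 - 7.752/100) = 7586 × 0.92248 ≈ 6998 billion.

$6,998 billion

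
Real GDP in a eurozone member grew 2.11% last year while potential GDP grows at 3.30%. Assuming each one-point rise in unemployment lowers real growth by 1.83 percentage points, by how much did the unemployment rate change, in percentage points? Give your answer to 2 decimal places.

0.65 percentage points

Growth-rate Okun's law: g_Y = g_Y* - β × Δu, so Δu = (g_Y* - g_Y)/β.
Δu = (3.3 - 2.11)/1.83 = 1.19/1.83 = 0.65 percentage points.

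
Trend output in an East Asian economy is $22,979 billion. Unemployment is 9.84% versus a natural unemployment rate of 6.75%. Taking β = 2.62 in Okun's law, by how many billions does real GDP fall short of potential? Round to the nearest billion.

Output gap = -2.62 × (9.84 - 6.75) = -2.62 × 3.09 = -8.0958%.
Actual GDP ≈ 22979 × 0.919042 ≈ 21119 billion, so the shortfall is 22979 - 21119 = 1860 billion.

$1,860 billion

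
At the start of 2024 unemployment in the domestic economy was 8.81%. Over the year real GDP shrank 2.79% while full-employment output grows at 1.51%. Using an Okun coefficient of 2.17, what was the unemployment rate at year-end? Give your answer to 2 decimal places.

Growth-rate Okun's law: g_Y = g_Y* - β × Δu, so Δu = (g_Y* - g_Y)/β.
Δu = (1.51 + 2.79)/2.17 = 4.3/2.17 = 1.98 percentage points.
Year-end unemployment = 8.81 + 1.98 = 10.79%.

10.79%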